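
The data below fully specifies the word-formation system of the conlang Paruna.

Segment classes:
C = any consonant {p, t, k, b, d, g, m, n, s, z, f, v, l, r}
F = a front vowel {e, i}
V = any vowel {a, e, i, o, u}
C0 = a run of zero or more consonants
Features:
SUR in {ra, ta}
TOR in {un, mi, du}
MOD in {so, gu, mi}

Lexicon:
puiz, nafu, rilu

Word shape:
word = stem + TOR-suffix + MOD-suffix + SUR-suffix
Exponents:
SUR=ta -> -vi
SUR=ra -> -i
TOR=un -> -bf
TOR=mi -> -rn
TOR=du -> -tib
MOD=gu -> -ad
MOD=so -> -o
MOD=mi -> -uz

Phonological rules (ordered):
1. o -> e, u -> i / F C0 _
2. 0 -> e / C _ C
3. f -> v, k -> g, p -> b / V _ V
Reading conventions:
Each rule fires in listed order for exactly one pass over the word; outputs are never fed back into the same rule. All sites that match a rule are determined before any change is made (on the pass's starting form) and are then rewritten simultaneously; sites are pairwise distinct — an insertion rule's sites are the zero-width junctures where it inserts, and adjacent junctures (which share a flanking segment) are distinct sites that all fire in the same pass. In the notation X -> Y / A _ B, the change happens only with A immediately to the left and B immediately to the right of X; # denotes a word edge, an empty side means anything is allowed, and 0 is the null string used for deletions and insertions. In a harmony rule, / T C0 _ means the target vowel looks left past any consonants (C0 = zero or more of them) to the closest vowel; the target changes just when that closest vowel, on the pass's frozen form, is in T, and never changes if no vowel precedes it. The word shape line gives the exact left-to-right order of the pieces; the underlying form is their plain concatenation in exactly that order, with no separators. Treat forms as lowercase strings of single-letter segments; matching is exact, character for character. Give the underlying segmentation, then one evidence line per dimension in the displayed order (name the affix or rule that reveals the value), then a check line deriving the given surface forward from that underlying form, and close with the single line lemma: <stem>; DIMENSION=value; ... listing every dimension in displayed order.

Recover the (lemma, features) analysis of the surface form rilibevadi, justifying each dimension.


underlying: rilu-bf-ad-i
SUR=ra - signalled by the affix -i
TOR=un - signalled by the affix -bf
MOD=gu - signalled by the affix -ad
check: rilubfadi -> rilibfadi -> rilibefadi -> rilibevadi
lemma: rilu; SUR=ra; TOR=un; MOD=gu


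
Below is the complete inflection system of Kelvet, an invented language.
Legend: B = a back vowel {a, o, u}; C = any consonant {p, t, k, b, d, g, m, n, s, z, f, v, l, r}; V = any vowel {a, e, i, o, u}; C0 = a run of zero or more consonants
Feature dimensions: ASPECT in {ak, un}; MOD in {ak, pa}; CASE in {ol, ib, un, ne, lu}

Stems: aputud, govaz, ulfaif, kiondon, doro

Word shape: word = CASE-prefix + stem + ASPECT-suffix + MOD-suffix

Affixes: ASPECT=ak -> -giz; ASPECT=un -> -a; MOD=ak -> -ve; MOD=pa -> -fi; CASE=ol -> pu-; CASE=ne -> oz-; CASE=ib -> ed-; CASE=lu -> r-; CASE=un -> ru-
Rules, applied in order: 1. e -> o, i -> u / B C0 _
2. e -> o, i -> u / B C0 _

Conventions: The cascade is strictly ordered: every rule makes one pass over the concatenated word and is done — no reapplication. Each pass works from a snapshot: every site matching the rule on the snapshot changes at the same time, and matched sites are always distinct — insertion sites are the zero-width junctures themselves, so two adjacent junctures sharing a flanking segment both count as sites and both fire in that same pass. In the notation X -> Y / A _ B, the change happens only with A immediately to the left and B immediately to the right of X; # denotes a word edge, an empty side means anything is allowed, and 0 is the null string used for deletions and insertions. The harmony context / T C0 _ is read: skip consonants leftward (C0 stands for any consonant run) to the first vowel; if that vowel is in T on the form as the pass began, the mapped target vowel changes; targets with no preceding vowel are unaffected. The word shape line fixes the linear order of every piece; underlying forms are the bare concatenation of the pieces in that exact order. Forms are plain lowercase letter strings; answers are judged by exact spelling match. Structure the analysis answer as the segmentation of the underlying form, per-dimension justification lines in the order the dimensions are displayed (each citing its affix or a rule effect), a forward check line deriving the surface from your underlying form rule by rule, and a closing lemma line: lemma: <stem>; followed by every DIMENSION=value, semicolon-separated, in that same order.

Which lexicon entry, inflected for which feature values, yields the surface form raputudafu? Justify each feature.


underlying: r-aputud-a-fi
ASPECT=un - signalled by the affix -a
MOD=pa - signalled by the affix -fi
CASE=lu - signalled by the affix r-
check: raputudafi -> raputudafu -> raputudafu
lemma: aputud; ASPECT=un; MOD=pa; CASE=lu


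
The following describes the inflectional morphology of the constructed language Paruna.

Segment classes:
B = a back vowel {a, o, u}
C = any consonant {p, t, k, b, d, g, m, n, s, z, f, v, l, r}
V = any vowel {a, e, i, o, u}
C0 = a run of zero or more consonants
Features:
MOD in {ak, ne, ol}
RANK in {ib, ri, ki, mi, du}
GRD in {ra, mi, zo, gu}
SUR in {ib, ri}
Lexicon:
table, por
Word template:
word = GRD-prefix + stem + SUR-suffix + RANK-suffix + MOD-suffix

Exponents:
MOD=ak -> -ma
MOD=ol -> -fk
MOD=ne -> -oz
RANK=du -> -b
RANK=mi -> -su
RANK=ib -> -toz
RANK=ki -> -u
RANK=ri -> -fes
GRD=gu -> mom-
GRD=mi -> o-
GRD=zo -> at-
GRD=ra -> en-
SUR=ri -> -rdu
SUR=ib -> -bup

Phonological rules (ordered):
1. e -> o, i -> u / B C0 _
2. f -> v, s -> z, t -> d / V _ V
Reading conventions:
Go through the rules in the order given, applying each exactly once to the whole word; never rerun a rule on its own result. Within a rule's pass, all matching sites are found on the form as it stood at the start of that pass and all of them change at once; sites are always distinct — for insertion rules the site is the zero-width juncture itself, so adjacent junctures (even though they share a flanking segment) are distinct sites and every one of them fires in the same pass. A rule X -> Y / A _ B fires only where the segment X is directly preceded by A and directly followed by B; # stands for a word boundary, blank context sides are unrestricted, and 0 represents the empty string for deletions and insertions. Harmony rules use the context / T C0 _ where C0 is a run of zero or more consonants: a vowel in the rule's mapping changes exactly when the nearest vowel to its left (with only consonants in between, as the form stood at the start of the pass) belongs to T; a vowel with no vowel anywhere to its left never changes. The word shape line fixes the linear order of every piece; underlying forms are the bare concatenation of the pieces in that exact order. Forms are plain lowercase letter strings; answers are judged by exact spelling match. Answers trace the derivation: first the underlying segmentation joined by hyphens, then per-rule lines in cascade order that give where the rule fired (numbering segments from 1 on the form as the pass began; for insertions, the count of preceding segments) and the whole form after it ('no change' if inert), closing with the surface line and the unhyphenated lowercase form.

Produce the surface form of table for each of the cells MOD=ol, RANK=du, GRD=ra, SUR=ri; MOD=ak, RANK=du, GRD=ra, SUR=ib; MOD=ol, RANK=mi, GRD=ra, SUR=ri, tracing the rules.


cell MOD=ol, RANK=du, GRD=ra, SUR=ri:
underlying: en-table-rdu-b-fk
1. e -> o, i -> u / B C0 _: fires at position(s) 7: entablordubfk
2. f -> v, s -> z, t -> d / V _ V: no change
surface: entablordubfk

cell MOD=ak, RANK=du, GRD=ra, SUR=ib:
underlying: en-table-bup-b-ma
1. e -> o, i -> u / B C0 _: fires at position(s) 7: entablobupbma
2. f -> v, s -> z, t -> d / V _ V: no change
surface: entablobupbma

cell MOD=ol, RANK=mi, GRD=ra, SUR=ri:
underlying: en-table-rdu-su-fk
1. e -> o, i -> u / B C0 _: fires at position(s) 7: entablordusufk
2. f -> v, s -> z, t -> d / V _ V: fires at position(s) 11: entablorduzufk
surface: entablorduzufk


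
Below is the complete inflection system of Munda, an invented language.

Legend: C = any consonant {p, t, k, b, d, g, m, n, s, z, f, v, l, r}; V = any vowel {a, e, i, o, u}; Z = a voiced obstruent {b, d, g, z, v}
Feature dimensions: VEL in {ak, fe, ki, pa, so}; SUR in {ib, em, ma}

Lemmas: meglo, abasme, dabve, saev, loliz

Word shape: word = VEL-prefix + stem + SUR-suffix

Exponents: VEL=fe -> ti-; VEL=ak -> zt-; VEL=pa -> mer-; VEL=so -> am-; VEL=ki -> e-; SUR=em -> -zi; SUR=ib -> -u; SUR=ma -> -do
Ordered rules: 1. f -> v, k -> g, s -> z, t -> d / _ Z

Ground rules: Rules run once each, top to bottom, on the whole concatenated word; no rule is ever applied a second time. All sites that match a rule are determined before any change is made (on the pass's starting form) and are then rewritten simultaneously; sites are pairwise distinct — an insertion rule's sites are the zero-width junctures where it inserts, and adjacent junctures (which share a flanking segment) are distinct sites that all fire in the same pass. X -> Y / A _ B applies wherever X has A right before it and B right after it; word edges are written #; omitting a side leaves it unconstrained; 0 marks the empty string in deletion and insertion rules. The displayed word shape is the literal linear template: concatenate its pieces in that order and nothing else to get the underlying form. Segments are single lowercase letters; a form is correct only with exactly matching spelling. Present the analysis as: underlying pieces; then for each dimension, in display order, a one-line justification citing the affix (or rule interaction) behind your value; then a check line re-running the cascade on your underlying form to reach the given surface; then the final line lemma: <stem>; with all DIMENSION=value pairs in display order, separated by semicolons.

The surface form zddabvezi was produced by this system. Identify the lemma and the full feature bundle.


underlying: zt-dabve-zi
VEL=ak - signalled by the affix zt-
SUR=em - signalled by the affix -zi
check: ztdabvezi -> zddabvezi
lemma: dabve; VEL=ak; SUR=em


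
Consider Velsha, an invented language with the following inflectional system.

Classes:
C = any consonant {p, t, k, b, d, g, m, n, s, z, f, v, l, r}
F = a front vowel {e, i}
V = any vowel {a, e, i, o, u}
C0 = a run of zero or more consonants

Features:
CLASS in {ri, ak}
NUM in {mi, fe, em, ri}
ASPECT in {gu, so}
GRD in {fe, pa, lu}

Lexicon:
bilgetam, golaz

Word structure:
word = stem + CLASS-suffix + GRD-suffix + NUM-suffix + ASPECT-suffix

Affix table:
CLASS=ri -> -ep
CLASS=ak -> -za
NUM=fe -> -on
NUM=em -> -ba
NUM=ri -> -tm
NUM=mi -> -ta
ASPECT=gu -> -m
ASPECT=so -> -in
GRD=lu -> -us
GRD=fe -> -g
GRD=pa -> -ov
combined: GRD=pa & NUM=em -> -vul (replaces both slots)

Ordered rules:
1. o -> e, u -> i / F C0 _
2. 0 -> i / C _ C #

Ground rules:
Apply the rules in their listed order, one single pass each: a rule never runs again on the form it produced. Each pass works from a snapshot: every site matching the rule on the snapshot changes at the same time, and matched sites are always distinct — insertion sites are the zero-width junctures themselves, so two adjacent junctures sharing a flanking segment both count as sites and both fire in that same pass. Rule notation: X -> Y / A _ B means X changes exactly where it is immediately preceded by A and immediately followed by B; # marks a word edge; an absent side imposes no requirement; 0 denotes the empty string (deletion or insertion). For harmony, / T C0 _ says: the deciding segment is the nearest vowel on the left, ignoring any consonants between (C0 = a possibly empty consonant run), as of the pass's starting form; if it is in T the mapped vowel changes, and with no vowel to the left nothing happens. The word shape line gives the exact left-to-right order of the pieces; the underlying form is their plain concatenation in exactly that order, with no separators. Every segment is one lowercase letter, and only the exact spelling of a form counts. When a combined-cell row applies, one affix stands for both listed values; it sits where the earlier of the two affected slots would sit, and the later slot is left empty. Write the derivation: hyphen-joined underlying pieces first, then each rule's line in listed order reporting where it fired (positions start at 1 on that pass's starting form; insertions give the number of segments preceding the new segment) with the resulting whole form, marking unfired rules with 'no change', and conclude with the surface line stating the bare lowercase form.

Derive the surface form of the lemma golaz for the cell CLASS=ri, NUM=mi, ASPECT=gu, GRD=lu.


underlying: golaz-ep-us-ta-m
1. o -> e, u -> i / F C0 _: fires at position(s) 8: golazepistam
2. 0 -> i / C _ C #: no change
surface: golazepistam


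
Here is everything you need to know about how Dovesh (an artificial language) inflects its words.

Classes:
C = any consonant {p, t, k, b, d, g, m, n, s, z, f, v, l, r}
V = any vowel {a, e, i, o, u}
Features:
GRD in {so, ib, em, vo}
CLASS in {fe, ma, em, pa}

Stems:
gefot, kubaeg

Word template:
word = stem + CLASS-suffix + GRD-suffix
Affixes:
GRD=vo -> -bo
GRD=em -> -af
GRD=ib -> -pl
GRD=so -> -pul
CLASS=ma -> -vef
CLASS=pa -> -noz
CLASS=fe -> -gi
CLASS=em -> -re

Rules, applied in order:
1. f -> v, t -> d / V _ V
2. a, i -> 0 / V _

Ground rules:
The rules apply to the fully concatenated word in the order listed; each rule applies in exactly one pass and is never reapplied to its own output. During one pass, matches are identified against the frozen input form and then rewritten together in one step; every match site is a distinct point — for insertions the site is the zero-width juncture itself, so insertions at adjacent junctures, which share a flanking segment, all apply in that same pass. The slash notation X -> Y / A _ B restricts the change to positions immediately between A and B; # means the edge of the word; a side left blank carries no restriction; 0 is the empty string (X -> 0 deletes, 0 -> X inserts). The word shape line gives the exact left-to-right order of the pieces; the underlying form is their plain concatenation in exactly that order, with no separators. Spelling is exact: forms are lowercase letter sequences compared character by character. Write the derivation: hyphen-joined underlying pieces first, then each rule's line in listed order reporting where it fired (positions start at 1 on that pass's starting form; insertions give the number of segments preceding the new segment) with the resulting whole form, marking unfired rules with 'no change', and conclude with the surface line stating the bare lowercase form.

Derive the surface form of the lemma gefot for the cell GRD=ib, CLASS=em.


underlying: gefot-re-pl
1. f -> v, t -> d / V _ V: fires at position(s) 3: gevotrepl
2. a, i -> 0 / V _: no change
surface: gevotrepl


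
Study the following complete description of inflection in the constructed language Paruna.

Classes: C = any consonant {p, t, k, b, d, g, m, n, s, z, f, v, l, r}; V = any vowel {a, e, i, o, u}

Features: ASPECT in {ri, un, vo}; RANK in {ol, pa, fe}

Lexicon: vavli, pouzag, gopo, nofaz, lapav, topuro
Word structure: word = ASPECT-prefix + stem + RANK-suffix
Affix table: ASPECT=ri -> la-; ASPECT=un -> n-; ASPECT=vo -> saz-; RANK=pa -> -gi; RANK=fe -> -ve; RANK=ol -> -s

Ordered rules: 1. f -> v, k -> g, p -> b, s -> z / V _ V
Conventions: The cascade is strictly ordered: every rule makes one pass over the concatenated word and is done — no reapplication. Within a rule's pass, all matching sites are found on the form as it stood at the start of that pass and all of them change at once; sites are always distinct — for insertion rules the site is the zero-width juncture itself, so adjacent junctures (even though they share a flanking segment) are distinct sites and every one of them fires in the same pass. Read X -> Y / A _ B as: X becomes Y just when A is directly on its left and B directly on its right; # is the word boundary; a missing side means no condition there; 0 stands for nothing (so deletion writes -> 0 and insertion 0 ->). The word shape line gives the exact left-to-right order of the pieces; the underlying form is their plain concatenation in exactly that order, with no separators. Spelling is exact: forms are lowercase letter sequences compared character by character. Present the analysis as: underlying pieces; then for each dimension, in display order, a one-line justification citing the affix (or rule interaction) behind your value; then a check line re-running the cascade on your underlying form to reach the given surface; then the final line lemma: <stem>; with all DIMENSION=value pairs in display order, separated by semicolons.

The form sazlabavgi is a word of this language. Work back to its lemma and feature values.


underlying: saz-lapav-gi
ASPECT=vo - signalled by the affix saz-
RANK=pa - signalled by the affix -gi
check: sazlapavgi -> sazlabavgi
lemma: lapav; ASPECT=vo; RANK=pa


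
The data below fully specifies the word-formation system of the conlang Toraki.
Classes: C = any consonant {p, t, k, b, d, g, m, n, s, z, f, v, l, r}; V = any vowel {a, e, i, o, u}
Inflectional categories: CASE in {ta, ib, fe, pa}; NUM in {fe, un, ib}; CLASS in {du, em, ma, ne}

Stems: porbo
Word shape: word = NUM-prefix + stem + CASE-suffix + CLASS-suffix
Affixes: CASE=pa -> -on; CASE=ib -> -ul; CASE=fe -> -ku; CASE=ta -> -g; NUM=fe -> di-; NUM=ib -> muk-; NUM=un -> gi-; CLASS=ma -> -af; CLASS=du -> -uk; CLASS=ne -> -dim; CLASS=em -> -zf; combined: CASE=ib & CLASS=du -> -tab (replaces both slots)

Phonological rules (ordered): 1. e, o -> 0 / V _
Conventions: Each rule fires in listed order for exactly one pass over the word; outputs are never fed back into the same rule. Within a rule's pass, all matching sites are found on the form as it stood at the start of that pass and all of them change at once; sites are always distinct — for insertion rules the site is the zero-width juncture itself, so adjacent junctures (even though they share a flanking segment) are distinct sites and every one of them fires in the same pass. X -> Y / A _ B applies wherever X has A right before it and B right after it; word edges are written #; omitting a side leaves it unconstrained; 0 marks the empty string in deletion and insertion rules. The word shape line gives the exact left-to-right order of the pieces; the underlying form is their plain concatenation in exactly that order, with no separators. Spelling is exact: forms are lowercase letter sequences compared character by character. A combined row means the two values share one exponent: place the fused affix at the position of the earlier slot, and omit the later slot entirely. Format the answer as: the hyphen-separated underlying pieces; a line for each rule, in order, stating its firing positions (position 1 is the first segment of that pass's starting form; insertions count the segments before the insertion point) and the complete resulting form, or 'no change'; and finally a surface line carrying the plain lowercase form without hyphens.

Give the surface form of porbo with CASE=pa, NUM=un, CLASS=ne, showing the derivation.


underlying: gi-porbo-on-dim
1. e, o -> 0 / V _: fires at position(s) 8: giporbondim
surface: giporbondim


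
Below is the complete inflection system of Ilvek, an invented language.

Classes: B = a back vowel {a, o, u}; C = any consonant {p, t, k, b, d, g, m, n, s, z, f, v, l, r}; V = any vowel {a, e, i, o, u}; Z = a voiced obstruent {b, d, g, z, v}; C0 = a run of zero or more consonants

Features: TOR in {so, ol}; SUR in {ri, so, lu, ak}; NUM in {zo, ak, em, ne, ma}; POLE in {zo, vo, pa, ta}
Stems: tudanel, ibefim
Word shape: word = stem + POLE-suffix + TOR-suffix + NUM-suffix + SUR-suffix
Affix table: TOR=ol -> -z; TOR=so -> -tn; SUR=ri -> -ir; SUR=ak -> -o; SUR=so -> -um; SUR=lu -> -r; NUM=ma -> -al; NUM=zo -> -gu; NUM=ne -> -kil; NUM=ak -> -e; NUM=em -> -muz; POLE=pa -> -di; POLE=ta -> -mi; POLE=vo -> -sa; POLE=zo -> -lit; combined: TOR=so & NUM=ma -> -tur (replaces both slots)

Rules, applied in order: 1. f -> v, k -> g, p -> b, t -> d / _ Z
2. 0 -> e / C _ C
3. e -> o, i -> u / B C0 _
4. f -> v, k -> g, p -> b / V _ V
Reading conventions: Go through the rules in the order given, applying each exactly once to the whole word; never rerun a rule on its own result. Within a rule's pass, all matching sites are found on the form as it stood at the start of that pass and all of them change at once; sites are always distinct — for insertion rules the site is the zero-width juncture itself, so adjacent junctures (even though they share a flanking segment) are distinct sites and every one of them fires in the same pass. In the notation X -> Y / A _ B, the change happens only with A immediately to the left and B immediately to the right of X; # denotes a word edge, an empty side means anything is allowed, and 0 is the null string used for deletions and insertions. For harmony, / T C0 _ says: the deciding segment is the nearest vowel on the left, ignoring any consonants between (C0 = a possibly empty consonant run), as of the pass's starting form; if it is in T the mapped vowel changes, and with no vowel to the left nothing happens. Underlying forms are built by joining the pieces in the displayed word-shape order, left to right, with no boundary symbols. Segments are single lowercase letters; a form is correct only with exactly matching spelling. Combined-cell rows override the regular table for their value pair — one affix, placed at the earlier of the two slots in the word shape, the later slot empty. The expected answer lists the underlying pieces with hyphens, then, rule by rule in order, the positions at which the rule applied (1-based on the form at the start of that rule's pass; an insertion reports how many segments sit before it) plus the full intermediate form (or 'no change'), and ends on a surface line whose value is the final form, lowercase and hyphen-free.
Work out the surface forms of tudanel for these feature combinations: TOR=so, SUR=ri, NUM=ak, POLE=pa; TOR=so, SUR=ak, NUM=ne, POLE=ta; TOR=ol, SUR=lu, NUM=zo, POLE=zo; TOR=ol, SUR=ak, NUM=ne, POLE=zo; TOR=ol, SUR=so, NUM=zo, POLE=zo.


cell TOR=so, SUR=ri, NUM=ak, POLE=pa:
underlying: tudanel-di-tn-e-ir
1. f -> v, k -> g, p -> b, t -> d / _ Z: no change
2. 0 -> e / C _ C: inserts after position(s) 7, 10: tudanelediteneir
3. e -> o, i -> u / B C0 _: fires at position(s) 6: tudanolediteneir
4. f -> v, k -> g, p -> b / V _ V: no change
surface: tudanolediteneir

cell TOR=so, SUR=ak, NUM=ne, POLE=ta:
underlying: tudanel-mi-tn-kil-o
1. f -> v, k -> g, p -> b, t -> d / _ Z: no change
2. 0 -> e / C _ C: inserts after position(s) 7, 10, 11: tudanelemitenekilo
3. e -> o, i -> u / B C0 _: fires at position(s) 6: tudanolemitenekilo
4. f -> v, k -> g, p -> b / V _ V: fires at position(s) 15: tudanolemitenegilo
surface: tudanolemitenegilo

cell TOR=ol, SUR=lu, NUM=zo, POLE=zo:
underlying: tudanel-lit-z-gu-r
1. f -> v, k -> g, p -> b, t -> d / _ Z: fires at position(s) 10: tudanellidzgur
2. 0 -> e / C _ C: inserts after position(s) 7, 10, 11: tudanelelidezegur
3. e -> o, i -> u / B C0 _: fires at position(s) 6: tudanolelidezegur
4. f -> v, k -> g, p -> b / V _ V: no change
surface: tudanolelidezegur

cell TOR=ol, SUR=ak, NUM=ne, POLE=zo:
underlying: tudanel-lit-z-kil-o
1. f -> v, k -> g, p -> b, t -> d / _ Z: fires at position(s) 10: tudanellidzkilo
2. 0 -> e / C _ C: inserts after position(s) 7, 10, 11: tudanelelidezekilo
3. e -> o, i -> u / B C0 _: fires at position(s) 6: tudanolelidezekilo
4. f -> v, k -> g, p -> b / V _ V: fires at position(s) 15: tudanolelidezegilo
surface: tudanolelidezegilo

cell TOR=ol, SUR=so, NUM=zo, POLE=zo:
underlying: tudanel-lit-z-gu-um
1. f -> v, k -> g, p -> b, t -> d / _ Z: fires at position(s) 10: tudanellidzguum
2. 0 -> e / C _ C: inserts after position(s) 7, 10, 11: tudanelelidezeguum
3. e -> o, i -> u / B C0 _: fires at position(s) 6: tudanolelidezeguum
4. f -> v, k -> g, p -> b / V _ V: no change
surface: tudanolelidezeguum


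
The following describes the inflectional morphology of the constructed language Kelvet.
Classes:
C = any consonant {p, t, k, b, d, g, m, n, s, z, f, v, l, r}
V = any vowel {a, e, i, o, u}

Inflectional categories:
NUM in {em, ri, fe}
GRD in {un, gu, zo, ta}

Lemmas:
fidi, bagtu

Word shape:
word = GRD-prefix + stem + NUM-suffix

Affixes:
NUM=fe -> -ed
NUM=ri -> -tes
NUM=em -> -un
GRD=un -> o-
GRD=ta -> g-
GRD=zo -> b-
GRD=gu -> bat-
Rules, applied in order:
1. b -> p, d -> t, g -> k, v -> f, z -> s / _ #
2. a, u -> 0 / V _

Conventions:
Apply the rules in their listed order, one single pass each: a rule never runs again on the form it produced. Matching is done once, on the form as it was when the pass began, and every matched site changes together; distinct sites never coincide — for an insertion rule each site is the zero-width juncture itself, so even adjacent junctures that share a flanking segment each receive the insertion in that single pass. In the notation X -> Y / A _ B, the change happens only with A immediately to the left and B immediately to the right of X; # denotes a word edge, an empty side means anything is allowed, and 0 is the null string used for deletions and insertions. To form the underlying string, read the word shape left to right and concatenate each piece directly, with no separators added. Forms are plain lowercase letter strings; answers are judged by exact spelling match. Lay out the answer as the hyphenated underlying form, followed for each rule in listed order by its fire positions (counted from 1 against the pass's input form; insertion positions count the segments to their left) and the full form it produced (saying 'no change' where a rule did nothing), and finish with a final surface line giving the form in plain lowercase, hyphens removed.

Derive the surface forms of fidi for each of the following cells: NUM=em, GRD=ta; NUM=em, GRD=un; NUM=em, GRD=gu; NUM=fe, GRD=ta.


cell NUM=em, GRD=ta:
underlying: g-fidi-un
1. b -> p, d -> t, g -> k, v -> f, z -> s / _ #: no change
2. a, u -> 0 / V _: fires at position(s) 6: gfidin
surface: gfidin

cell NUM=em, GRD=un:
underlying: o-fidi-un
1. b -> p, d -> t, g -> k, v -> f, z -> s / _ #: no change
2. a, u -> 0 / V _: fires at position(s) 6: ofidin
surface: ofidin

cell NUM=em, GRD=gu:
underlying: bat-fidi-un
1. b -> p, d -> t, g -> k, v -> f, z -> s / _ #: no change
2. a, u -> 0 / V _: fires at position(s) 8: batfidin
surface: batfidin

cell NUM=fe, GRD=ta:
underlying: g-fidi-ed
1. b -> p, d -> t, g -> k, v -> f, z -> s / _ #: fires at position(s) 7: gfidiet
2. a, u -> 0 / V _: no change
surface: gfidiet


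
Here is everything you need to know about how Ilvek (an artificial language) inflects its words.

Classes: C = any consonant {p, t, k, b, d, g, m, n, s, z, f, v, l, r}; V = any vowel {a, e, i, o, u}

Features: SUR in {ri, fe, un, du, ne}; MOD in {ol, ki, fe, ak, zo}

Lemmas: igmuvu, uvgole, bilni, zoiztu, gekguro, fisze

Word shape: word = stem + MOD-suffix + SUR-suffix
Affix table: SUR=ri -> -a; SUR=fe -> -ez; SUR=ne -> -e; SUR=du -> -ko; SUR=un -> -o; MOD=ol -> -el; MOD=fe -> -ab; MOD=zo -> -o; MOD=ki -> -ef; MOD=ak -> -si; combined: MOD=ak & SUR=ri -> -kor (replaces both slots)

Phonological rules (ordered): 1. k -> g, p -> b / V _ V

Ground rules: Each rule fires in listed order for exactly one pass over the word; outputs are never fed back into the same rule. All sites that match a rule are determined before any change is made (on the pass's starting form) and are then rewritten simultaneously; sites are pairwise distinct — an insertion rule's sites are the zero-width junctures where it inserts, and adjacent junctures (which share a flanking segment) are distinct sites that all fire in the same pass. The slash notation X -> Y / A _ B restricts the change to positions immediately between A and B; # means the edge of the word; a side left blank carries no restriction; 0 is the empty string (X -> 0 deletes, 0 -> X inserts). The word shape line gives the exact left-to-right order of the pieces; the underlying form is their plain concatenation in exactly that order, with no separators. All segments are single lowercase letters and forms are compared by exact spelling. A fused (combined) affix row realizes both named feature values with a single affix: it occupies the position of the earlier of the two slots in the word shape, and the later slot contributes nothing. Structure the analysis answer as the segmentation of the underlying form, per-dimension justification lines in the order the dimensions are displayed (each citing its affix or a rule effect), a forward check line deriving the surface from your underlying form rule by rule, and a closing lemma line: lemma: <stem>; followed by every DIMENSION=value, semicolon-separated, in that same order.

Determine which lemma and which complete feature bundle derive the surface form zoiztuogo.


underlying: zoiztu-o-ko
SUR=du - signalled by the affix -ko
MOD=zo - signalled by the affix -o
check: zoiztuoko -> zoiztuogo
lemma: zoiztu; SUR=du; MOD=zo


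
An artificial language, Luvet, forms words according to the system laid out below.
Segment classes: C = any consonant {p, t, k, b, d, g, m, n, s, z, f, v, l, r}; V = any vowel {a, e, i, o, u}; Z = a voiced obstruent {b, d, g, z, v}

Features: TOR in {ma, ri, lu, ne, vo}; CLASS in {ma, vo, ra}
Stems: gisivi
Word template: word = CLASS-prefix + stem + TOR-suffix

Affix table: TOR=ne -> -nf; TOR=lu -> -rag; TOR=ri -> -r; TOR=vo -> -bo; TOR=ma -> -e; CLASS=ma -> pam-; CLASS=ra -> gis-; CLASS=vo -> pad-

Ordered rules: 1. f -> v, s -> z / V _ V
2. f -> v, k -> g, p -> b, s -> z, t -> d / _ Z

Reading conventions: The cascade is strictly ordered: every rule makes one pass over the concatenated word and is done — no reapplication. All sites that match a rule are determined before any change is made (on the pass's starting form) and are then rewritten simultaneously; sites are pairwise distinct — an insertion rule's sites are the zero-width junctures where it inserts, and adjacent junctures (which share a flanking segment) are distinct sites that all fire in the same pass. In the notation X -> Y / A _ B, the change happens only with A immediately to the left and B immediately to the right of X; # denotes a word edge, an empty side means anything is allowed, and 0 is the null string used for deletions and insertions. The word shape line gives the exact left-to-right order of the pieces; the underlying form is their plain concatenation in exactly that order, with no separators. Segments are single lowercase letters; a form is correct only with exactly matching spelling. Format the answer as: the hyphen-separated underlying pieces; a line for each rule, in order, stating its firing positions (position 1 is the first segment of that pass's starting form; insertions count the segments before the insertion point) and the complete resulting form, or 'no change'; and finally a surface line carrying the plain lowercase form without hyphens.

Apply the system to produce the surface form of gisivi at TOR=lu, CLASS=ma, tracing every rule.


underlying: pam-gisivi-rag
1. f -> v, s -> z / V _ V: fires at position(s) 6: pamgizivirag
2. f -> v, k -> g, p -> b, s -> z, t -> d / _ Z: no change
surface: pamgizivirag


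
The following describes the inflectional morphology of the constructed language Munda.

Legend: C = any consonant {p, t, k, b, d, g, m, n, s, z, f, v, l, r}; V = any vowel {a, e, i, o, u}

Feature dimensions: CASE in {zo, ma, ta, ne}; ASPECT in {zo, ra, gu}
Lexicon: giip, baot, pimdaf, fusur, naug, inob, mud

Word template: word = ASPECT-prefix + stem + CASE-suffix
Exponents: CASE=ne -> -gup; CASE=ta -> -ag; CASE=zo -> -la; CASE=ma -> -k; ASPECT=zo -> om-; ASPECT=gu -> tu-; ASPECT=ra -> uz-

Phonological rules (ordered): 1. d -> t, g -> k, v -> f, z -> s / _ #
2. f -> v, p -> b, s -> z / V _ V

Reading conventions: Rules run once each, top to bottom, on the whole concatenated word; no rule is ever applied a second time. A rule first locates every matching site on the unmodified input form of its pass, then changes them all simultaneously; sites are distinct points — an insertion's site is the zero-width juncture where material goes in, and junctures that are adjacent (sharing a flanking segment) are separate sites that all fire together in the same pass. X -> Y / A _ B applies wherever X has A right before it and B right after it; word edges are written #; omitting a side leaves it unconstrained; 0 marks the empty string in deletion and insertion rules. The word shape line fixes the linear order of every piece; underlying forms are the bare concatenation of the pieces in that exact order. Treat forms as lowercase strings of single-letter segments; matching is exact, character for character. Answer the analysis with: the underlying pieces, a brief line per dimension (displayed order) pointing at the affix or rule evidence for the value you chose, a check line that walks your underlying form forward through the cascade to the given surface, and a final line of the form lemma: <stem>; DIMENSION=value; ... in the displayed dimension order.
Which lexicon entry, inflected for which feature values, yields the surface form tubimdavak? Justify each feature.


underlying: tu-pimdaf-ag
CASE=ta - signalled by the affix -ag
ASPECT=gu - signalled by the affix tu-
check: tupimdafag -> tupimdafak -> tubimdavak
lemma: pimdaf; CASE=ta; ASPECT=gu


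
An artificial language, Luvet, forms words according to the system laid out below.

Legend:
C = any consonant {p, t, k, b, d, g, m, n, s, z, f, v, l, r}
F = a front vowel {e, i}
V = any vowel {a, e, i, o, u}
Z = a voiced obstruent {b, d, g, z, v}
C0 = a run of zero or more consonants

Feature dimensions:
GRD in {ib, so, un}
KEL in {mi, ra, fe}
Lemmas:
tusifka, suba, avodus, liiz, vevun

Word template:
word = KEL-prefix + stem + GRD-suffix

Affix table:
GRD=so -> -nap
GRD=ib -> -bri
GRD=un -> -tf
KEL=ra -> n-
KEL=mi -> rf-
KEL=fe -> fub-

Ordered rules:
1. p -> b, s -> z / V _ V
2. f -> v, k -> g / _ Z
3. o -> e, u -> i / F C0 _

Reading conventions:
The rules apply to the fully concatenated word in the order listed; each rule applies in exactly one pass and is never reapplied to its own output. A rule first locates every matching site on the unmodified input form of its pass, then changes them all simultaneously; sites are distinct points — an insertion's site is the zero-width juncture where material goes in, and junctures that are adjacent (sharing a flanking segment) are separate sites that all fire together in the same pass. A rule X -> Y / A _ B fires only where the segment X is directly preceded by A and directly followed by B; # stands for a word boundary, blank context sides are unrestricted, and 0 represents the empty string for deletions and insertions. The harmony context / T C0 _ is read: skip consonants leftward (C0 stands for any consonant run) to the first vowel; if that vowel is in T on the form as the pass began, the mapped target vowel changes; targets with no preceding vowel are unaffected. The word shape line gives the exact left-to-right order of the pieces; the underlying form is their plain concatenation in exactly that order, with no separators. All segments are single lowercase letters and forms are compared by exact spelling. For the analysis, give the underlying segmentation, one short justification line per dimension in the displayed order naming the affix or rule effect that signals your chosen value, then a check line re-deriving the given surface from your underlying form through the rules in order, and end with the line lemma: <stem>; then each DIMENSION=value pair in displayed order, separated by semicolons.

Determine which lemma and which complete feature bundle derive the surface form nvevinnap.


underlying: n-vevun-nap
GRD=so - signalled by the affix -nap
KEL=ra - signalled by the affix n-
check: nvevunnap -> nvevunnap -> nvevunnap -> nvevinnap
lemma: vevun; GRD=so; KEL=ra


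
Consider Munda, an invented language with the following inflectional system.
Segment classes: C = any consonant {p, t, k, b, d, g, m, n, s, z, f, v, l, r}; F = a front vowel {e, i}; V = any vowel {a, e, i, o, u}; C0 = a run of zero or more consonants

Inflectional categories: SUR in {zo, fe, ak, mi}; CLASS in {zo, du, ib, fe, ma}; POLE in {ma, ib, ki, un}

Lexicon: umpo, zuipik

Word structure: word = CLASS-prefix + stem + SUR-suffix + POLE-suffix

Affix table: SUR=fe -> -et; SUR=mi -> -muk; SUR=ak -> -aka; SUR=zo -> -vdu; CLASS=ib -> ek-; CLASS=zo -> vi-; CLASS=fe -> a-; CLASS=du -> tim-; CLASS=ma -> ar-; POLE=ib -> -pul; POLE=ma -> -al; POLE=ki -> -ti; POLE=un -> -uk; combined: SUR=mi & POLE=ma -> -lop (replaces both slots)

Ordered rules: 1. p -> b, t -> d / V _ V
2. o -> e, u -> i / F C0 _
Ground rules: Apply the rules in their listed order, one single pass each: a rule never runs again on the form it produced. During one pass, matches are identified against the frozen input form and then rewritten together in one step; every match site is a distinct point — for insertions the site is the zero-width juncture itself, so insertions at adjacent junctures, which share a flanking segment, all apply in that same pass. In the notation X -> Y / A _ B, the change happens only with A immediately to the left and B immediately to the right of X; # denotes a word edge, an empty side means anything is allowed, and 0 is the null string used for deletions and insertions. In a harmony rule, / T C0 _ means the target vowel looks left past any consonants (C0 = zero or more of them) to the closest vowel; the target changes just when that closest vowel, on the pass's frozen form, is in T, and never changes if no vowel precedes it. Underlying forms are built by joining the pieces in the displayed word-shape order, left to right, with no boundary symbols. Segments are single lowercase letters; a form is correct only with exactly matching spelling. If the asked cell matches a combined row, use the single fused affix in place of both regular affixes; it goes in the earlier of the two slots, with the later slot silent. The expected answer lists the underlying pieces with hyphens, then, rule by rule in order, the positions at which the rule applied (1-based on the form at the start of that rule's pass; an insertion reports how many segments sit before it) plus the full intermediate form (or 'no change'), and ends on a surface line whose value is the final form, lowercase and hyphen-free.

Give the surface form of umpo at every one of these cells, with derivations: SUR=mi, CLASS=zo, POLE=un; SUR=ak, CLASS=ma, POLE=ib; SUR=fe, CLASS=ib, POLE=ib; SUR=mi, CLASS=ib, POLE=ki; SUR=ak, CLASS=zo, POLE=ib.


cell SUR=mi, CLASS=zo, POLE=un:
underlying: vi-umpo-muk-uk
1. p -> b, t -> d / V _ V: no change
2. o -> e, u -> i / F C0 _: fires at position(s) 3: viimpomukuk
surface: viimpomukuk

cell SUR=ak, CLASS=ma, POLE=ib:
underlying: ar-umpo-aka-pul
1. p -> b, t -> d / V _ V: fires at position(s) 10: arumpoakabul
2. o -> e, u -> i / F C0 _: no change
surface: arumpoakabul

cell SUR=fe, CLASS=ib, POLE=ib:
underlying: ek-umpo-et-pul
1. p -> b, t -> d / V _ V: no change
2. o -> e, u -> i / F C0 _: fires at position(s) 3, 10: ekimpoetpil
surface: ekimpoetpil

cell SUR=mi, CLASS=ib, POLE=ki:
underlying: ek-umpo-muk-ti
1. p -> b, t -> d / V _ V: no change
2. o -> e, u -> i / F C0 _: fires at position(s) 3: ekimpomukti
surface: ekimpomukti

cell SUR=ak, CLASS=zo, POLE=ib:
underlying: vi-umpo-aka-pul
1. p -> b, t -> d / V _ V: fires at position(s) 10: viumpoakabul
2. o -> e, u -> i / F C0 _: fires at position(s) 3: viimpoakabul
surface: viimpoakabul


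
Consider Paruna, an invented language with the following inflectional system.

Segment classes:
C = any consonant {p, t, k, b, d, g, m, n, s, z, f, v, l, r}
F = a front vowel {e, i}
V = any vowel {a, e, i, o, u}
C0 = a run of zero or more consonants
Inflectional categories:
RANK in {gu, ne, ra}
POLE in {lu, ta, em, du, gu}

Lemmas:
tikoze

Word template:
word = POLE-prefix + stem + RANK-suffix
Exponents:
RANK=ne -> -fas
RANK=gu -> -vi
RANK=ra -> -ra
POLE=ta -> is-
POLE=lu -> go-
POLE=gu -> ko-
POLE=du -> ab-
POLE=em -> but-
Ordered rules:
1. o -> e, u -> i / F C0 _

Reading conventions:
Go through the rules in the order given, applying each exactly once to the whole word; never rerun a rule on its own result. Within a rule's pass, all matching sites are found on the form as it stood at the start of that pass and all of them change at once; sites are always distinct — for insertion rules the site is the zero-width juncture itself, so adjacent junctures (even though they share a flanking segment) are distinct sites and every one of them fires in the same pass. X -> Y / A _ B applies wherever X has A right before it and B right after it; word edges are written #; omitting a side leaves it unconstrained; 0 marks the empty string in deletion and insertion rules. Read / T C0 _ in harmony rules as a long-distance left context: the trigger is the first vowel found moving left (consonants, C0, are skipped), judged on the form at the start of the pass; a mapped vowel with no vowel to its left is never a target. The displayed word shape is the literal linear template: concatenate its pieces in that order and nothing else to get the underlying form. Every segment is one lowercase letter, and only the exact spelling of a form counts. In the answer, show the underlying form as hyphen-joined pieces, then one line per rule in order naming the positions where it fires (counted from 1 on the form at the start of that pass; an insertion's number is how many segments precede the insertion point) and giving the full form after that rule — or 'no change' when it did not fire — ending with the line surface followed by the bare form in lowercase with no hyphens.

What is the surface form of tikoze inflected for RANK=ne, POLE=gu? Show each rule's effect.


underlying: ko-tikoze-fas
1. o -> e, u -> i / F C0 _: fires at position(s) 6: kotikezefas
surface: kotikezefas
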